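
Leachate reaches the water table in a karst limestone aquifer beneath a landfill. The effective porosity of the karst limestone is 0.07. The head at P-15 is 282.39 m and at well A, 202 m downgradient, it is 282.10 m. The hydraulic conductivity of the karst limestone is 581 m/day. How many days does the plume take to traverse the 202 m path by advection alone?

Hydraulic gradient i = (282.39 − 282.10) / 202 = 0.29 / 202 = 0.001436.
Darcy flux q = K · i = 581.0 × 0.001436 = 0.8341 m/day.
Seepage velocity v = q / n_e = 0.8341 / 0.07 = 11.92 m/day.
Travel time t = L / v = 202 / 11.92 = 16.95 days.

17.0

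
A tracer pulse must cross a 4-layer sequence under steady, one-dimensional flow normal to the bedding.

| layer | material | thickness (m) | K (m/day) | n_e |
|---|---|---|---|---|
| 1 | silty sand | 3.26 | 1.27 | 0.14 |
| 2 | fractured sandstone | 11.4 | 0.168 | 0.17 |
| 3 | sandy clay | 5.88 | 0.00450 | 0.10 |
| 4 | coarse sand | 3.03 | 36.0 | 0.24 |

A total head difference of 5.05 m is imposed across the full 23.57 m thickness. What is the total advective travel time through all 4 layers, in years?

With flow normal to the layers, continuity requires the same specific discharge q through every layer.
Σ(b_i/K_i) = 3.26/1.27 + 11.4/0.168 + 5.88/0.00450 + 3.03/36.0 = 1377 d.
q = Δh / Σ(b_i/K_i) = 5.05 / 1377 = 0.003667 m/day.
In each layer the seepage velocity is v_i = q/n_i, so the layer transit time is t_i = b_i·n_i / q:
  layer 1 (silty sand): t_1 = 3.26 × 0.14 / 0.003667 = 124.5 d
  layer 2 (fractured sandstone): t_2 = 11.4 × 0.17 / 0.003667 = 528.5 d
  layer 3 (sandy clay): t_3 = 5.88 × 0.10 / 0.003667 = 160.4 d
  layer 4 (coarse sand): t_4 = 3.03 × 0.24 / 0.003667 = 198.3 d
Total t = Σ t_i = 1012 days = 2.770 years.

2.77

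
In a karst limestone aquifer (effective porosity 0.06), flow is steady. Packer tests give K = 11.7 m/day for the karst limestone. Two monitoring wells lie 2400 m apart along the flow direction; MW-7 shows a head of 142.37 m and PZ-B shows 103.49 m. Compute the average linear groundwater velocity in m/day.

3.16

Hydraulic gradient i = (142.37 − 103.49) / 2400 = 38.88 / 2400 = 0.01620.
Darcy flux q = K · i = 11.70 × 0.01620 = 0.1895 m/day.
Seepage velocity v = q / n_e = 0.1895 / 0.06 = 3.159 m/day.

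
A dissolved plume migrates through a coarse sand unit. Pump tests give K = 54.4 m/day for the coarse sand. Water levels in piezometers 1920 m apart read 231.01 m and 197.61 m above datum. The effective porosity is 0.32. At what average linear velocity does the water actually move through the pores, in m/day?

2.96

Hydraulic gradient i = (231.01 − 197.61) / 1920 = 33.4 / 1920 = 0.01740.
Darcy flux q = K · i = 54.40 × 0.01740 = 0.9463 m/day.
Seepage velocity v = q / n_e = 0.9463 / 0.32 = 2.957 m/day.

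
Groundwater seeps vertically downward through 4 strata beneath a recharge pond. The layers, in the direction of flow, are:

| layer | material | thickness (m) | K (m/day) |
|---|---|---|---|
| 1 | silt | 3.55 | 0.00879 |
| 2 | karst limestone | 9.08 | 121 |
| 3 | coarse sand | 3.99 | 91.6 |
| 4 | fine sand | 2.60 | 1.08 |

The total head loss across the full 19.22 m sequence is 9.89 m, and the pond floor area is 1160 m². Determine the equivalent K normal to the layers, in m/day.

0.0473

Flow is perpendicular to layering, so the layers act in series and the equivalent K is the thickness-weighted harmonic mean.
Total thickness L = 3.55 + 9.08 + 3.99 + 2.60 = 19.22 m.
Σ(b_i/K_i) = 3.55/0.00879 + 9.08/121 + 3.99/91.6 + 2.60/1.08 = 406.4 d.
K_eq = L / Σ(b_i/K_i) = 19.22 / 406.4 = 0.04729 m/day.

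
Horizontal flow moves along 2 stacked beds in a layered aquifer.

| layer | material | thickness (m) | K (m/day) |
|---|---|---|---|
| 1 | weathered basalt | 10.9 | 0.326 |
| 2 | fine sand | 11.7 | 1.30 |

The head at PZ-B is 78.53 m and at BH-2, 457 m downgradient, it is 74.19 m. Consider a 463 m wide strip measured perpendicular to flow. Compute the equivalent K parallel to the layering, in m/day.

Flow is parallel to layering, so each bed carries its own Darcy discharge and the transmissivities add.
Σ(K_i·b_i) = 0.326×10.9 + 1.30×11.7 = 18.76 m²/day.
Total thickness b = 22.60 m, so K_eq = Σ(K_i·b_i)/b = 0.8302 m/day.

0.830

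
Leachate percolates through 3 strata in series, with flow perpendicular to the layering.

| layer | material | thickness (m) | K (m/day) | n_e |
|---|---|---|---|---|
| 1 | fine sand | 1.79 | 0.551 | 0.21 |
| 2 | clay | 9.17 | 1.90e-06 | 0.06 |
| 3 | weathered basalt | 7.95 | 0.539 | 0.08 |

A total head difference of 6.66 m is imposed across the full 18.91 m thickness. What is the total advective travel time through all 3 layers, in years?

With flow normal to the layers, continuity requires the same specific discharge q through every layer.
Σ(b_i/K_i) = 1.79/0.551 + 9.17/1.90e-06 + 7.95/0.539 = 4.826e+06 d.
q = Δh / Σ(b_i/K_i) = 6.66 / 4.826e+06 = 1.380e-06 m/day.
In each layer the seepage velocity is v_i = q/n_i, so the layer transit time is t_i = b_i·n_i / q:
  layer 1 (fine sand): t_1 = 1.79 × 0.21 / 1.380e-06 = 2.724e+05 d
  layer 2 (clay): t_2 = 9.17 × 0.06 / 1.380e-06 = 3.987e+05 d
  layer 3 (weathered basalt): t_3 = 7.95 × 0.08 / 1.380e-06 = 4.609e+05 d
Total t = Σ t_i = 1.132e+06 days = 3099 years.

3100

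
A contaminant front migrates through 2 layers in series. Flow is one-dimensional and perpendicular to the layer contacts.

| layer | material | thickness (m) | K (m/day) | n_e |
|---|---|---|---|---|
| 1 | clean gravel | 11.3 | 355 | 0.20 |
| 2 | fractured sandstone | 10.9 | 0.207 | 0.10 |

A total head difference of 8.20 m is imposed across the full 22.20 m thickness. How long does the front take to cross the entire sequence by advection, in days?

21.5

With flow normal to the layers, continuity requires the same specific discharge q through every layer.
Σ(b_i/K_i) = 11.3/355 + 10.9/0.207 = 52.69 d.
q = Δh / Σ(b_i/K_i) = 8.20 / 52.69 = 0.1556 m/day.
In each layer the seepage velocity is v_i = q/n_i, so the layer transit time is t_i = b_i·n_i / q:
  layer 1 (clean gravel): t_1 = 11.3 × 0.20 / 0.1556 = 14.52 d
  layer 2 (fractured sandstone): t_2 = 10.9 × 0.10 / 0.1556 = 7.004 d
Total t = Σ t_i = 21.53 days.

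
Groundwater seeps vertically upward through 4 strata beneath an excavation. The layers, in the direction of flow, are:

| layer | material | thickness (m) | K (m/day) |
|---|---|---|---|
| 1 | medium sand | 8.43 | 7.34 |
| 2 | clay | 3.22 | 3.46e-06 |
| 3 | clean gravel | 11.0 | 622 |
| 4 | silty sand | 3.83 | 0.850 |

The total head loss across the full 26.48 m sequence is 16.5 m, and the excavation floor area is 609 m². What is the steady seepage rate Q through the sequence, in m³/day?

0.0108

Flow is perpendicular to layering, so the layers act in series and the equivalent K is the thickness-weighted harmonic mean.
Total thickness L = 8.43 + 3.22 + 11.0 + 3.83 = 26.48 m.
Σ(b_i/K_i) = 8.43/7.34 + 3.22/3.46e-06 + 11.0/622 + 3.83/0.850 = 9.306e+05 d.
K_eq = L / Σ(b_i/K_i) = 26.48 / 9.306e+05 = 2.845e-05 m/day.
Q = K_eq · A · (Δh/L) = 2.845e-05 × 609 × (16.5/26.48) = 0.01080 m³/day.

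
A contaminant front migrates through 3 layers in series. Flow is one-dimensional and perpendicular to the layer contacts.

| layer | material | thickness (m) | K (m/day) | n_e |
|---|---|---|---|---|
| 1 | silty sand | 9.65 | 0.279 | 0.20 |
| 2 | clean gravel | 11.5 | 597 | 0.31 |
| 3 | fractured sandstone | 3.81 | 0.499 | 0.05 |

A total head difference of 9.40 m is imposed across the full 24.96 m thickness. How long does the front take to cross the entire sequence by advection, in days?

With flow normal to the layers, continuity requires the same specific discharge q through every layer.
Σ(b_i/K_i) = 9.65/0.279 + 11.5/597 + 3.81/0.499 = 42.24 d.
q = Δh / Σ(b_i/K_i) = 9.40 / 42.24 = 0.2225 m/day.
In each layer the seepage velocity is v_i = q/n_i, so the layer transit time is t_i = b_i·n_i / q:
  layer 1 (silty sand): t_1 = 9.65 × 0.20 / 0.2225 = 8.673 d
  layer 2 (clean gravel): t_2 = 11.5 × 0.31 / 0.2225 = 16.02 d
  layer 3 (fractured sandstone): t_3 = 3.81 × 0.05 / 0.2225 = 0.8561 d
Total t = Σ t_i = 25.55 days.

25.5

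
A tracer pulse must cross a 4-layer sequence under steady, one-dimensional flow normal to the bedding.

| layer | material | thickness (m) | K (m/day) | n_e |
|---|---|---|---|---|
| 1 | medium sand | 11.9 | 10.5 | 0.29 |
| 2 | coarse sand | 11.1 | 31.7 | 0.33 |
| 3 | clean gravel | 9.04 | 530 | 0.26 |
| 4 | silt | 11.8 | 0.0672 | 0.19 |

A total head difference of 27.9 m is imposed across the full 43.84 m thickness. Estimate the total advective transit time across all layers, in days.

74.3

With flow normal to the layers, continuity requires the same specific discharge q through every layer.
Σ(b_i/K_i) = 11.9/10.5 + 11.1/31.7 + 9.04/530 + 11.8/0.0672 = 177.1 d.
q = Δh / Σ(b_i/K_i) = 27.9 / 177.1 = 0.1575 m/day.
In each layer the seepage velocity is v_i = q/n_i, so the layer transit time is t_i = b_i·n_i / q:
  layer 1 (medium sand): t_1 = 11.9 × 0.29 / 0.1575 = 21.91 d
  layer 2 (coarse sand): t_2 = 11.1 × 0.33 / 0.1575 = 23.25 d
  layer 3 (clean gravel): t_3 = 9.04 × 0.26 / 0.1575 = 14.92 d
  layer 4 (silt): t_4 = 11.8 × 0.19 / 0.1575 = 14.23 d
Total t = Σ t_i = 74.31 days.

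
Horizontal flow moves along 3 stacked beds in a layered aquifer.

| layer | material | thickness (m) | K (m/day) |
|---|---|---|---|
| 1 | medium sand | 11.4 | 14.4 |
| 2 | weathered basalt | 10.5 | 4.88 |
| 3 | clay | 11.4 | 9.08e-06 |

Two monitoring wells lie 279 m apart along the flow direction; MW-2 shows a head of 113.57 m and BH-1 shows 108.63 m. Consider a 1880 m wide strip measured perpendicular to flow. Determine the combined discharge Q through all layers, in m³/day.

7170

Flow is parallel to layering, so each bed carries its own Darcy discharge and the transmissivities add.
Σ(K_i·b_i) = 14.4×11.4 + 4.88×10.5 + 9.08e-06×11.4 = 215.4 m²/day.
Hydraulic gradient i = (113.57 − 108.63) / 279 = 4.94 / 279 = 0.01771.
Q = Σ(K_i·b_i) · W · i = 215.4 × 1880 × 0.01771 = 7170 m³/day.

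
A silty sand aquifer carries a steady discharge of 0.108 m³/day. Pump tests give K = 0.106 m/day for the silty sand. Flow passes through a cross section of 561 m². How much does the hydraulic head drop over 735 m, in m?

From Q = K·A·i, i = Q / (K·A) = 0.108 / (0.1060 × 561.0) = 0.001816.
Head loss Δh = i · L = 0.001816 × 735 = 1.335 m.

1.33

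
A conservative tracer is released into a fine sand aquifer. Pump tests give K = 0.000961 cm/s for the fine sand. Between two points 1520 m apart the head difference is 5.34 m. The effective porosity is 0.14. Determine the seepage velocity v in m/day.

0.0208

Convert K: 0.000961 cm/s × 864 = 0.8303 m/day.
Hydraulic gradient i = Δh / L = 5.34 / 1520 = 0.003513.
Darcy flux q = K · i = 0.8303 × 0.003513 = 0.002917 m/day.
Seepage velocity v = q / n_e = 0.002917 / 0.14 = 0.02084 m/day.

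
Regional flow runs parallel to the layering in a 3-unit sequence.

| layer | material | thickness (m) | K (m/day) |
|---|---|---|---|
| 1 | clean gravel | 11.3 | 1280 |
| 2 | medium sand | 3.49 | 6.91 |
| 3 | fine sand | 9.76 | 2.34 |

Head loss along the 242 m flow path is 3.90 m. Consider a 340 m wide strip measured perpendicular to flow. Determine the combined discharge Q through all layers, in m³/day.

79500

Flow is parallel to layering, so each bed carries its own Darcy discharge and the transmissivities add.
Σ(K_i·b_i) = 1280×11.3 + 6.91×3.49 + 2.34×9.76 = 14511 m²/day.
Hydraulic gradient i = Δh / L = 3.90 / 242 = 0.01612.
Q = Σ(K_i·b_i) · W · i = 14511 × 340 × 0.01612 = 79510 m³/day.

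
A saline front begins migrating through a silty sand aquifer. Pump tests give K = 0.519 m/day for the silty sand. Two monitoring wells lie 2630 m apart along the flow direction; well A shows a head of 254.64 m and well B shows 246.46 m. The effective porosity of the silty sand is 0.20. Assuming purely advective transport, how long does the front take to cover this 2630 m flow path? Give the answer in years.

Hydraulic gradient i = (254.64 − 246.46) / 2630 = 8.18 / 2630 = 0.003110.
Darcy flux q = K · i = 0.5190 × 0.003110 = 0.001614 m/day.
Seepage velocity v = q / n_e = 0.001614 / 0.20 = 0.008071 m/day.
Travel time t = L / v = 2630 / 0.008071 = 3.259e+05 days = 892.1 years.

892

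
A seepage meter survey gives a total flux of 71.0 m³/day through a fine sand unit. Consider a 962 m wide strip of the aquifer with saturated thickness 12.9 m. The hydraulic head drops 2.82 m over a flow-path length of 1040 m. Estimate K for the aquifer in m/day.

2.11

Cross-sectional area A = 962 × 12.9 = 12410 m².
Hydraulic gradient i = Δh / L = 2.82 / 1040 = 0.002712.
From Q = K·A·i, K = Q / (A·i) = 71.0 / (12410 × 0.002712) = 2.110 m/day.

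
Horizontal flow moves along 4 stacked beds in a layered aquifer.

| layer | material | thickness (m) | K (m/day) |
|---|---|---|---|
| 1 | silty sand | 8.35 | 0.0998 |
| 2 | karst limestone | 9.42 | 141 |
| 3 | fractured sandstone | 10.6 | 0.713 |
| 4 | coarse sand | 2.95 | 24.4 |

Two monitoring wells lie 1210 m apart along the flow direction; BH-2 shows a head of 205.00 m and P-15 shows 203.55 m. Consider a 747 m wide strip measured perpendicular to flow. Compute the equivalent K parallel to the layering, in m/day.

Flow is parallel to layering, so each bed carries its own Darcy discharge and the transmissivities add.
Σ(K_i·b_i) = 0.0998×8.35 + 141×9.42 + 0.713×10.6 + 24.4×2.95 = 1409 m²/day.
Total thickness b = 31.32 m, so K_eq = Σ(K_i·b_i)/b = 44.97 m/day.

45.0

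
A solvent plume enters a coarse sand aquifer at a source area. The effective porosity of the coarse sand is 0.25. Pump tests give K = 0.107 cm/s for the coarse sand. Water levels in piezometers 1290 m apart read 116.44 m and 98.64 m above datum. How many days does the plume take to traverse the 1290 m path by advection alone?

253

Convert K: 0.107 cm/s × 864 = 92.45 m/day.
Hydraulic gradient i = (116.44 − 98.64) / 1290 = 17.8 / 1290 = 0.01380.
Darcy flux q = K · i = 92.45 × 0.01380 = 1.276 m/day.
Seepage velocity v = q / n_e = 1.276 / 0.25 = 5.103 m/day.
Travel time t = L / v = 1290 / 5.103 = 252.8 days.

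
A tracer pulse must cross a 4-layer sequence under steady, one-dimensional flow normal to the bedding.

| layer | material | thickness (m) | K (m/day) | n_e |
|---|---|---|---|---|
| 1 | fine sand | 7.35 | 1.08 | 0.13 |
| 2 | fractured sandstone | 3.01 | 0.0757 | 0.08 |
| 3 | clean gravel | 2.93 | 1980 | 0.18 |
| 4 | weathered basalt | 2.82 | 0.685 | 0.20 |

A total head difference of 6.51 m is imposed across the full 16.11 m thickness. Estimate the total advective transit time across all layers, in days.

With flow normal to the layers, continuity requires the same specific discharge q through every layer.
Σ(b_i/K_i) = 7.35/1.08 + 3.01/0.0757 + 2.93/1980 + 2.82/0.685 = 50.69 d.
q = Δh / Σ(b_i/K_i) = 6.51 / 50.69 = 0.1284 m/day.
In each layer the seepage velocity is v_i = q/n_i, so the layer transit time is t_i = b_i·n_i / q:
  layer 1 (fine sand): t_1 = 7.35 × 0.13 / 0.1284 = 7.439 d
  layer 2 (fractured sandstone): t_2 = 3.01 × 0.08 / 0.1284 = 1.875 d
  layer 3 (clean gravel): t_3 = 2.93 × 0.18 / 0.1284 = 4.106 d
  layer 4 (weathered basalt): t_4 = 2.82 × 0.20 / 0.1284 = 4.391 d
Total t = Σ t_i = 17.81 days.

17.8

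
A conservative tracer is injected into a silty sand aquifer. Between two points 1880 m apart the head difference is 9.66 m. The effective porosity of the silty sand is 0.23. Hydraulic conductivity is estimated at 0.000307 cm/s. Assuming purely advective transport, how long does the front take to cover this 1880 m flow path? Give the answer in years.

Convert K: 0.000307 cm/s × 864 = 0.2652 m/day.
Hydraulic gradient i = Δh / L = 9.66 / 1880 = 0.005138.
Darcy flux q = K · i = 0.2652 × 0.005138 = 0.001363 m/day.
Seepage velocity v = q / n_e = 0.001363 / 0.23 = 0.005926 m/day.
Travel time t = L / v = 1880 / 0.005926 = 3.173e+05 days = 868.6 years.

869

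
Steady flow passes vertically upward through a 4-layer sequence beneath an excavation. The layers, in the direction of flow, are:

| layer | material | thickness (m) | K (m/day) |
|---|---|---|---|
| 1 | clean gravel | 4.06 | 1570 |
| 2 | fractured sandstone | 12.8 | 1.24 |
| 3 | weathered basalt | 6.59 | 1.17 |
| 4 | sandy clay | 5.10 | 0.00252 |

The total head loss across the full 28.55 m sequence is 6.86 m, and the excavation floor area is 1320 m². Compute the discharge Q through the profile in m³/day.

4.44

Flow is perpendicular to layering, so the layers act in series and the equivalent K is the thickness-weighted harmonic mean.
Total thickness L = 4.06 + 12.8 + 6.59 + 5.10 = 28.55 m.
Σ(b_i/K_i) = 4.06/1570 + 12.8/1.24 + 6.59/1.17 + 5.10/0.00252 = 2040 d.
K_eq = L / Σ(b_i/K_i) = 28.55 / 2040 = 0.01400 m/day.
Q = K_eq · A · (Δh/L) = 0.01400 × 1320 × (6.86/28.55) = 4.439 m³/day.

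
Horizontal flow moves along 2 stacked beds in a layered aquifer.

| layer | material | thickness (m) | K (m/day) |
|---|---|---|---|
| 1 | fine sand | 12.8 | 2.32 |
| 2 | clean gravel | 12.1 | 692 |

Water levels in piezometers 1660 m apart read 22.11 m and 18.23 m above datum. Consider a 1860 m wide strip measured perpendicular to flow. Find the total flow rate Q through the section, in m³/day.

36500

Flow is parallel to layering, so each bed carries its own Darcy discharge and the transmissivities add.
Σ(K_i·b_i) = 2.32×12.8 + 692×12.1 = 8403 m²/day.
Hydraulic gradient i = (22.11 − 18.23) / 1660 = 3.88 / 1660 = 0.002337.
Q = Σ(K_i·b_i) · W · i = 8403 × 1860 × 0.002337 = 36531 m³/day.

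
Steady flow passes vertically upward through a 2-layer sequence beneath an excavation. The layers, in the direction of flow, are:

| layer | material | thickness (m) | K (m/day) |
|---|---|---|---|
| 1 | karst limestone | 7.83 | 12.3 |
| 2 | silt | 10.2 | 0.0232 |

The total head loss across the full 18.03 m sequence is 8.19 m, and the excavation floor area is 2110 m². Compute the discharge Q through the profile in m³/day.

39.2

Flow is perpendicular to layering, so the layers act in series and the equivalent K is the thickness-weighted harmonic mean.
Total thickness L = 7.83 + 10.2 = 18.03 m.
Σ(b_i/K_i) = 7.83/12.3 + 10.2/0.0232 = 440.3 d.
K_eq = L / Σ(b_i/K_i) = 18.03 / 440.3 = 0.04095 m/day.
Q = K_eq · A · (Δh/L) = 0.04095 × 2110 × (8.19/18.03) = 39.25 m³/day.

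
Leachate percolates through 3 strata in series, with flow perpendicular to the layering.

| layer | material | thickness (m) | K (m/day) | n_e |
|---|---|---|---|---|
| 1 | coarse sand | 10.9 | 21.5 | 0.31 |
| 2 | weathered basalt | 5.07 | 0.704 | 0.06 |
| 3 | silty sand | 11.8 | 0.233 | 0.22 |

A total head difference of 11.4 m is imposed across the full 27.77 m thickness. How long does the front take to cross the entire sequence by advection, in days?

With flow normal to the layers, continuity requires the same specific discharge q through every layer.
Σ(b_i/K_i) = 10.9/21.5 + 5.07/0.704 + 11.8/0.233 = 58.35 d.
q = Δh / Σ(b_i/K_i) = 11.4 / 58.35 = 0.1954 m/day.
In each layer the seepage velocity is v_i = q/n_i, so the layer transit time is t_i = b_i·n_i / q:
  layer 1 (coarse sand): t_1 = 10.9 × 0.31 / 0.1954 = 17.30 d
  layer 2 (weathered basalt): t_2 = 5.07 × 0.06 / 0.1954 = 1.557 d
  layer 3 (silty sand): t_3 = 11.8 × 0.22 / 0.1954 = 13.29 d
Total t = Σ t_i = 32.14 days.

32.1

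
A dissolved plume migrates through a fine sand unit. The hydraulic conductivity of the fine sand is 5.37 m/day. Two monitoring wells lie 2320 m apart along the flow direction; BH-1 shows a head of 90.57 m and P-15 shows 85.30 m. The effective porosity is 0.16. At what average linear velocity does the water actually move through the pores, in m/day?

Hydraulic gradient i = (90.57 − 85.30) / 2320 = 5.27 / 2320 = 0.002272.
Darcy flux q = K · i = 5.370 × 0.002272 = 0.01220 m/day.
Seepage velocity v = q / n_e = 0.01220 / 0.16 = 0.07624 m/day.

0.0762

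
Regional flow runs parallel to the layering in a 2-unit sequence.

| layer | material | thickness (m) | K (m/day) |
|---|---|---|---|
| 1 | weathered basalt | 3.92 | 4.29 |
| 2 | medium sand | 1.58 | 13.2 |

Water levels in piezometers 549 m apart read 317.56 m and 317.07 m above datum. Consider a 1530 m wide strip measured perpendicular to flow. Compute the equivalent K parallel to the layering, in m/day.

Flow is parallel to layering, so each bed carries its own Darcy discharge and the transmissivities add.
Σ(K_i·b_i) = 4.29×3.92 + 13.2×1.58 = 37.67 m²/day.
Total thickness b = 5.500 m, so K_eq = Σ(K_i·b_i)/b = 6.850 m/day.

6.85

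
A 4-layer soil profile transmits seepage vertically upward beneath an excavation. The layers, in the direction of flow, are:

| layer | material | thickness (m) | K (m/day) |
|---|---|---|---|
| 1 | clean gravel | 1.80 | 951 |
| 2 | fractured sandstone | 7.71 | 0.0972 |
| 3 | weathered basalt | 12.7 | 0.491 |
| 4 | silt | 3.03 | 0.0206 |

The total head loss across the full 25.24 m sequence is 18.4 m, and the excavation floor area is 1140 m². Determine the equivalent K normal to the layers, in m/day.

0.100

Flow is perpendicular to layering, so the layers act in series and the equivalent K is the thickness-weighted harmonic mean.
Total thickness L = 1.80 + 7.71 + 12.7 + 3.03 = 25.24 m.
Σ(b_i/K_i) = 1.80/951 + 7.71/0.0972 + 12.7/0.491 + 3.03/0.0206 = 252.3 d.
K_eq = L / Σ(b_i/K_i) = 25.24 / 252.3 = 0.1000 m/day.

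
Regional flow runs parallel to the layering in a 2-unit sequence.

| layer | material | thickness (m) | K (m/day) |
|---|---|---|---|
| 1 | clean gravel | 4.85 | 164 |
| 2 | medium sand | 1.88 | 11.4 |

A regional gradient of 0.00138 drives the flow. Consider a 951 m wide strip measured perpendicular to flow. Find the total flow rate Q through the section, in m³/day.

1070

Flow is parallel to layering, so each bed carries its own Darcy discharge and the transmissivities add.
Σ(K_i·b_i) = 164×4.85 + 11.4×1.88 = 816.8 m²/day.
Hydraulic gradient i = 0.00138.
Q = Σ(K_i·b_i) · W · i = 816.8 × 951 × 0.001380 = 1072 m³/day.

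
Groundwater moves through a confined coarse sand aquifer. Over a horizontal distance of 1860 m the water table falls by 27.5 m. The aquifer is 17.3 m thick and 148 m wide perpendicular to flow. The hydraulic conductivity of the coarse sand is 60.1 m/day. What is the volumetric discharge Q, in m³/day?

Cross-sectional area A = 148 × 17.3 = 2560 m².
Hydraulic gradient i = Δh / L = 27.5 / 1860 = 0.01478.
Darcy's law: Q = K · A · i = 60.10 × 2560 × 0.01478 = 2275 m³/day.

2280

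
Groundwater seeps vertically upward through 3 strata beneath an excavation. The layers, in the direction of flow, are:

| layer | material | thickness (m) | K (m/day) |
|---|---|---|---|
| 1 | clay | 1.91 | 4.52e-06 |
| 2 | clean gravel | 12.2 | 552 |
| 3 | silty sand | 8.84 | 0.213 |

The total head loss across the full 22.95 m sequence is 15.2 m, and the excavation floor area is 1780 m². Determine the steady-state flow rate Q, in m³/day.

Flow is perpendicular to layering, so the layers act in series and the equivalent K is the thickness-weighted harmonic mean.
Total thickness L = 1.91 + 12.2 + 8.84 = 22.95 m.
Σ(b_i/K_i) = 1.91/4.52e-06 + 12.2/552 + 8.84/0.213 = 4.226e+05 d.
K_eq = L / Σ(b_i/K_i) = 22.95 / 4.226e+05 = 5.431e-05 m/day.
Q = K_eq · A · (Δh/L) = 5.431e-05 × 1780 × (15.2/22.95) = 0.06402 m³/day.

0.0640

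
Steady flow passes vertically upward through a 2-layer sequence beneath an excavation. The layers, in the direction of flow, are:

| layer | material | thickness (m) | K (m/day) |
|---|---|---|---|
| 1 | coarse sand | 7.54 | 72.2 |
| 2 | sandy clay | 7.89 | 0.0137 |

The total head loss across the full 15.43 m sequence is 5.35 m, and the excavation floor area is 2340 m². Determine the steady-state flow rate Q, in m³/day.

21.7

Flow is perpendicular to layering, so the layers act in series and the equivalent K is the thickness-weighted harmonic mean.
Total thickness L = 7.54 + 7.89 = 15.43 m.
Σ(b_i/K_i) = 7.54/72.2 + 7.89/0.0137 = 576.0 d.
K_eq = L / Σ(b_i/K_i) = 15.43 / 576.0 = 0.02679 m/day.
Q = K_eq · A · (Δh/L) = 0.02679 × 2340 × (5.35/15.43) = 21.73 m³/day.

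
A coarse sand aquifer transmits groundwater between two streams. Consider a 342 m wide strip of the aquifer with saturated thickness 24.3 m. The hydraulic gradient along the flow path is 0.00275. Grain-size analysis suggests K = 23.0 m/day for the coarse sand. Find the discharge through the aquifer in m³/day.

Cross-sectional area A = 342 × 24.3 = 8311 m².
Hydraulic gradient i = 0.00275.
Darcy's law: Q = K · A · i = 23.00 × 8311 × 0.002750 = 525.6 m³/day.

526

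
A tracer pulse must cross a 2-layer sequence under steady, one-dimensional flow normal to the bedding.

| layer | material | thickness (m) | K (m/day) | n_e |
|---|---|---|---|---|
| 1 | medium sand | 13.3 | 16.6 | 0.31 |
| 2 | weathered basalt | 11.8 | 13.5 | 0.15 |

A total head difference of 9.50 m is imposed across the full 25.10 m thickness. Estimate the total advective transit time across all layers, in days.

1.04

With flow normal to the layers, continuity requires the same specific discharge q through every layer.
Σ(b_i/K_i) = 13.3/16.6 + 11.8/13.5 = 1.675 d.
q = Δh / Σ(b_i/K_i) = 9.50 / 1.675 = 5.671 m/day.
In each layer the seepage velocity is v_i = q/n_i, so the layer transit time is t_i = b_i·n_i / q:
  layer 1 (medium sand): t_1 = 13.3 × 0.31 / 5.671 = 0.7271 d
  layer 2 (weathered basalt): t_2 = 11.8 × 0.15 / 5.671 = 0.3121 d
Total t = Σ t_i = 1.039 days.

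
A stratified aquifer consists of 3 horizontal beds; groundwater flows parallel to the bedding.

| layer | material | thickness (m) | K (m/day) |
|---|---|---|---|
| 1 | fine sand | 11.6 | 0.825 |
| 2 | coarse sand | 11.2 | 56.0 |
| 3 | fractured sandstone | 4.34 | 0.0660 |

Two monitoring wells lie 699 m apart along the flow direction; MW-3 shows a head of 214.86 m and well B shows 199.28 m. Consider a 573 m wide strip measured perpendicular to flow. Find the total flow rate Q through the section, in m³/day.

Flow is parallel to layering, so each bed carries its own Darcy discharge and the transmissivities add.
Σ(K_i·b_i) = 0.825×11.6 + 56.0×11.2 + 0.0660×4.34 = 637.1 m²/day.
Hydraulic gradient i = (214.86 − 199.28) / 699 = 15.58 / 699 = 0.02229.
Q = Σ(K_i·b_i) · W · i = 637.1 × 573 × 0.02229 = 8136 m³/day.

8140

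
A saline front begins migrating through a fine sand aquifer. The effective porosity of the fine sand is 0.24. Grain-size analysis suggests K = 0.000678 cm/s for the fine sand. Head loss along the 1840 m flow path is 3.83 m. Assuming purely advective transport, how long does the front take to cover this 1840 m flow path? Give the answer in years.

992

Convert K: 0.000678 cm/s × 864 = 0.5858 m/day.
Hydraulic gradient i = Δh / L = 3.83 / 1840 = 0.002082.
Darcy flux q = K · i = 0.5858 × 0.002082 = 0.001219 m/day.
Seepage velocity v = q / n_e = 0.001219 / 0.24 = 0.005081 m/day.
Travel time t = L / v = 1840 / 0.005081 = 3.622e+05 days = 991.5 years.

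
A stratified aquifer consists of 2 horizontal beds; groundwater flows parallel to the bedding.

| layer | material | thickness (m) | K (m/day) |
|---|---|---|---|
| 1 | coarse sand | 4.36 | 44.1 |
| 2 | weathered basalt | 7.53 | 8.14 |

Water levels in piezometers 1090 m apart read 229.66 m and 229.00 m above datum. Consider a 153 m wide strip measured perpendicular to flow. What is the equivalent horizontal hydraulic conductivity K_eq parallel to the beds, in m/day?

21.3

Flow is parallel to layering, so each bed carries its own Darcy discharge and the transmissivities add.
Σ(K_i·b_i) = 44.1×4.36 + 8.14×7.53 = 253.6 m²/day.
Total thickness b = 11.89 m, so K_eq = Σ(K_i·b_i)/b = 21.33 m/day.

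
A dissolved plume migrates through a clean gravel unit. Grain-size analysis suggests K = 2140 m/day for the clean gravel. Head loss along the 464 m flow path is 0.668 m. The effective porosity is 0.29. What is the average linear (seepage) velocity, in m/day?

Hydraulic gradient i = Δh / L = 0.668 / 464 = 0.001440.
Darcy flux q = K · i = 2140 × 0.001440 = 3.081 m/day.
Seepage velocity v = q / n_e = 3.081 / 0.29 = 10.62 m/day.

10.6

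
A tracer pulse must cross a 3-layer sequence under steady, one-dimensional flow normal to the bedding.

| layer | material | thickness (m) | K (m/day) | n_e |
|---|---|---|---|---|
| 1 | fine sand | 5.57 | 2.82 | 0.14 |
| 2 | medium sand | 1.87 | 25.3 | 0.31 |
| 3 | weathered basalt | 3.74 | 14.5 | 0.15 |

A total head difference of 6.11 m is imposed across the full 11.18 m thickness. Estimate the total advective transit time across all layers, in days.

0.725

With flow normal to the layers, continuity requires the same specific discharge q through every layer.
Σ(b_i/K_i) = 5.57/2.82 + 1.87/25.3 + 3.74/14.5 = 2.307 d.
q = Δh / Σ(b_i/K_i) = 6.11 / 2.307 = 2.648 m/day.
In each layer the seepage velocity is v_i = q/n_i, so the layer transit time is t_i = b_i·n_i / q:
  layer 1 (fine sand): t_1 = 5.57 × 0.14 / 2.648 = 0.2944 d
  layer 2 (medium sand): t_2 = 1.87 × 0.31 / 2.648 = 0.2189 d
  layer 3 (weathered basalt): t_3 = 3.74 × 0.15 / 2.648 = 0.2118 d
Total t = Σ t_i = 0.7251 days.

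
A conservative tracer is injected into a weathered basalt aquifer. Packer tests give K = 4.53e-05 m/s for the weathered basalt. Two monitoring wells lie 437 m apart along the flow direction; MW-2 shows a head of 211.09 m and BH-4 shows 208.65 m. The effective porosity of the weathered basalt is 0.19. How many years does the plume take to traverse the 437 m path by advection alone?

10.4

Convert K: 4.53e-05 m/s × 86400 = 3.914 m/day.
Hydraulic gradient i = (211.09 − 208.65) / 437 = 2.44 / 437 = 0.005584.
Darcy flux q = K · i = 3.914 × 0.005584 = 0.02185 m/day.
Seepage velocity v = q / n_e = 0.02185 / 0.19 = 0.1150 m/day.
Travel time t = L / v = 437 / 0.1150 = 3799 days = 10.40 years.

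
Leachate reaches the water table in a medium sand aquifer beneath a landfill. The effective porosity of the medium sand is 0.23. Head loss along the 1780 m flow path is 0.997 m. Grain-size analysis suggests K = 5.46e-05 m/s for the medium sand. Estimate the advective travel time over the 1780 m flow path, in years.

424

Convert K: 5.46e-05 m/s × 86400 = 4.717 m/day.
Hydraulic gradient i = Δh / L = 0.997 / 1780 = 0.0005601.
Darcy flux q = K · i = 4.717 × 0.0005601 = 0.002642 m/day.
Seepage velocity v = q / n_e = 0.002642 / 0.23 = 0.01149 m/day.
Travel time t = L / v = 1780 / 0.01149 = 1.549e+05 days = 424.2 years.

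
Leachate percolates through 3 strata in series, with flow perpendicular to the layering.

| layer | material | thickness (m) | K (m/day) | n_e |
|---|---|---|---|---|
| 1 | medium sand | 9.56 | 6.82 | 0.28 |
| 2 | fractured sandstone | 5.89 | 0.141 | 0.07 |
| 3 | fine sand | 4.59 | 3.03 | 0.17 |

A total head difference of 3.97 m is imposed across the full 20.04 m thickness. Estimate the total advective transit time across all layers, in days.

With flow normal to the layers, continuity requires the same specific discharge q through every layer.
Σ(b_i/K_i) = 9.56/6.82 + 5.89/0.141 + 4.59/3.03 = 44.69 d.
q = Δh / Σ(b_i/K_i) = 3.97 / 44.69 = 0.08883 m/day.
In each layer the seepage velocity is v_i = q/n_i, so the layer transit time is t_i = b_i·n_i / q:
  layer 1 (medium sand): t_1 = 9.56 × 0.28 / 0.08883 = 30.13 d
  layer 2 (fractured sandstone): t_2 = 5.89 × 0.07 / 0.08883 = 4.641 d
  layer 3 (fine sand): t_3 = 4.59 × 0.17 / 0.08883 = 8.784 d
Total t = Σ t_i = 43.56 days.

43.6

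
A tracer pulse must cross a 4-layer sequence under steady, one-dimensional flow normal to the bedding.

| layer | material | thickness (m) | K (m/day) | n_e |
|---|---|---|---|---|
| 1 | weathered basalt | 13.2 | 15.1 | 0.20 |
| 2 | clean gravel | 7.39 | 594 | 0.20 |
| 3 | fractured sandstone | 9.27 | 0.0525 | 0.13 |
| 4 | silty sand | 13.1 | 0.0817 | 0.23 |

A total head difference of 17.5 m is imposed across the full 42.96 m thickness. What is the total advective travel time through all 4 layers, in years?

With flow normal to the layers, continuity requires the same specific discharge q through every layer.
Σ(b_i/K_i) = 13.2/15.1 + 7.39/594 + 9.27/0.0525 + 13.1/0.0817 = 337.8 d.
q = Δh / Σ(b_i/K_i) = 17.5 / 337.8 = 0.05181 m/day.
In each layer the seepage velocity is v_i = q/n_i, so the layer transit time is t_i = b_i·n_i / q:
  layer 1 (weathered basalt): t_1 = 13.2 × 0.20 / 0.05181 = 50.96 d
  layer 2 (clean gravel): t_2 = 7.39 × 0.20 / 0.05181 = 28.53 d
  layer 3 (fractured sandstone): t_3 = 9.27 × 0.13 / 0.05181 = 23.26 d
  layer 4 (silty sand): t_4 = 13.1 × 0.23 / 0.05181 = 58.16 d
Total t = Σ t_i = 160.9 days = 0.4406 years.

0.441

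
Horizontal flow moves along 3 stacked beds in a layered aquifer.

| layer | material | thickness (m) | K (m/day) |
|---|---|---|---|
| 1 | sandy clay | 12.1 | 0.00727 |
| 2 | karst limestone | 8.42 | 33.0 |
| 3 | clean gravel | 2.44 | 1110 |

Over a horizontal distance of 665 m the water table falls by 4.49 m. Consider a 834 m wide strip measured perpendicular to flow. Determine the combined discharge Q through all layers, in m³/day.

Flow is parallel to layering, so each bed carries its own Darcy discharge and the transmissivities add.
Σ(K_i·b_i) = 0.00727×12.1 + 33.0×8.42 + 1110×2.44 = 2986 m²/day.
Hydraulic gradient i = Δh / L = 4.49 / 665 = 0.006752.
Q = Σ(K_i·b_i) · W · i = 2986 × 834 × 0.006752 = 16816 m³/day.

16800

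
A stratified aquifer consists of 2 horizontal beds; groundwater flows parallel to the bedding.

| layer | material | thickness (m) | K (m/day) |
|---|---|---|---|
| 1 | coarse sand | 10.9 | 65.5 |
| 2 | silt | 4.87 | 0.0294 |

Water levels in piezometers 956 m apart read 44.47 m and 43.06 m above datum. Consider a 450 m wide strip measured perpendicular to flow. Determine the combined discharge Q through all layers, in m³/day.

Flow is parallel to layering, so each bed carries its own Darcy discharge and the transmissivities add.
Σ(K_i·b_i) = 65.5×10.9 + 0.0294×4.87 = 714.1 m²/day.
Hydraulic gradient i = (44.47 − 43.06) / 956 = 1.41 / 956 = 0.001475.
Q = Σ(K_i·b_i) · W · i = 714.1 × 450 × 0.001475 = 473.9 m³/day.

474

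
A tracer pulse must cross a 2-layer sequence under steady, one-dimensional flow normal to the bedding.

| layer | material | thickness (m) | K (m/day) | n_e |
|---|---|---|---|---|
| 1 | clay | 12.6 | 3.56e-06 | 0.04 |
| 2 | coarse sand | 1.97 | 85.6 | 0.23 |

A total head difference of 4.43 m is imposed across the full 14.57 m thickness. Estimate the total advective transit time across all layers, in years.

2090

With flow normal to the layers, continuity requires the same specific discharge q through every layer.
Σ(b_i/K_i) = 12.6/3.56e-06 + 1.97/85.6 = 3.539e+06 d.
q = Δh / Σ(b_i/K_i) = 4.43 / 3.539e+06 = 1.252e-06 m/day.
In each layer the seepage velocity is v_i = q/n_i, so the layer transit time is t_i = b_i·n_i / q:
  layer 1 (clay): t_1 = 12.6 × 0.04 / 1.252e-06 = 4.027e+05 d
  layer 2 (coarse sand): t_2 = 1.97 × 0.23 / 1.252e-06 = 3.620e+05 d
Total t = Σ t_i = 7.647e+05 days = 2094 years.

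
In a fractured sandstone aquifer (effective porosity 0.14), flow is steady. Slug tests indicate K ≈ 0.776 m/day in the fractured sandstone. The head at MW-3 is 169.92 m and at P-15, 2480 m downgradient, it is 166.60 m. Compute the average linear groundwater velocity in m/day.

Hydraulic gradient i = (169.92 − 166.60) / 2480 = 3.32 / 2480 = 0.001339.
Darcy flux q = K · i = 0.7760 × 0.001339 = 0.001039 m/day.
Seepage velocity v = q / n_e = 0.001039 / 0.14 = 0.007420 m/day.

0.00742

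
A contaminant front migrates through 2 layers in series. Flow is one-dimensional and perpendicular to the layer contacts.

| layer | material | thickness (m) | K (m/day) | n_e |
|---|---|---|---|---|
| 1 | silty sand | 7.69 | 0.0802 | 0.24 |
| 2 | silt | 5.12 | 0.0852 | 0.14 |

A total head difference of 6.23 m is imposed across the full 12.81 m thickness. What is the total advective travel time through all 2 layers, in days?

With flow normal to the layers, continuity requires the same specific discharge q through every layer.
Σ(b_i/K_i) = 7.69/0.0802 + 5.12/0.0852 = 156.0 d.
q = Δh / Σ(b_i/K_i) = 6.23 / 156.0 = 0.03994 m/day.
In each layer the seepage velocity is v_i = q/n_i, so the layer transit time is t_i = b_i·n_i / q:
  layer 1 (silty sand): t_1 = 7.69 × 0.24 / 0.03994 = 46.21 d
  layer 2 (silt): t_2 = 5.12 × 0.14 / 0.03994 = 17.95 d
Total t = Σ t_i = 64.15 days.

64.2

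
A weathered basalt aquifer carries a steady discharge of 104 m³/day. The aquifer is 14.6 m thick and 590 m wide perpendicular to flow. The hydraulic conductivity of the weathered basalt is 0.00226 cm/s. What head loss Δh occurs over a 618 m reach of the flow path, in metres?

Convert K: 0.00226 cm/s × 864 = 1.953 m/day.
Cross-sectional area A = 590 × 14.6 = 8614 m².
From Q = K·A·i, i = Q / (K·A) = 104 / (1.953 × 8614) = 0.006183.
Head loss Δh = i · L = 0.006183 × 618 = 3.821 m.

3.82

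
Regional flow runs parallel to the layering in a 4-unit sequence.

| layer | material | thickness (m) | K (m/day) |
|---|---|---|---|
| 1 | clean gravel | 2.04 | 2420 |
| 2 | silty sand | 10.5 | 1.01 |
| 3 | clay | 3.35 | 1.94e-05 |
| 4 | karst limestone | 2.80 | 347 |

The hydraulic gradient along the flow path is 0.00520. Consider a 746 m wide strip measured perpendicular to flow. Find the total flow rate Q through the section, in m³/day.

Flow is parallel to layering, so each bed carries its own Darcy discharge and the transmissivities add.
Σ(K_i·b_i) = 2420×2.04 + 1.01×10.5 + 1.94e-05×3.35 + 347×2.80 = 5919 m²/day.
Hydraulic gradient i = 0.00520.
Q = Σ(K_i·b_i) · W · i = 5919 × 746 × 0.005200 = 22961 m³/day.

23000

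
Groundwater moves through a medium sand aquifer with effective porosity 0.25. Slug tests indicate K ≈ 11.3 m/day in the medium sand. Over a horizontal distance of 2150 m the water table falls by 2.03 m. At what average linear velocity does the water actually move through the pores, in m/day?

0.0427

Hydraulic gradient i = Δh / L = 2.03 / 2150 = 0.0009442.
Darcy flux q = K · i = 11.30 × 0.0009442 = 0.01067 m/day.
Seepage velocity v = q / n_e = 0.01067 / 0.25 = 0.04268 m/day.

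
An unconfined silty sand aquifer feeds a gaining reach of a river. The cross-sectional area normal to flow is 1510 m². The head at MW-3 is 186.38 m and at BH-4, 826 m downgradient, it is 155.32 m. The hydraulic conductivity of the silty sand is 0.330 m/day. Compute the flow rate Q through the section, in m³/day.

Hydraulic gradient i = (186.38 − 155.32) / 826 = 31.06 / 826 = 0.03760.
Darcy's law: Q = K · A · i = 0.3300 × 1510 × 0.03760 = 18.74 m³/day.

18.7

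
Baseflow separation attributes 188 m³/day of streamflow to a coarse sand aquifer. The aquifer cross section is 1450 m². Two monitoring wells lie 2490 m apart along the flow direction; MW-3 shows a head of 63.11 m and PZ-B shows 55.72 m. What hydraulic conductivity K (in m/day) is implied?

Hydraulic gradient i = (63.11 − 55.72) / 2490 = 7.39 / 2490 = 0.002968.
From Q = K·A·i, K = Q / (A·i) = 188 / (1450 × 0.002968) = 43.69 m/day.

43.7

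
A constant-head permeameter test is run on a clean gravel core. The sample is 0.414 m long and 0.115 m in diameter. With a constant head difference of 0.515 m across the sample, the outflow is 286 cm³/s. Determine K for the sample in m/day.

1910

Cross-sectional area A = π·(d/2)² = π × (0.115/2)² = 0.01039 m².
Convert discharge: 286 cm³/s = 0.0002860 m³/s.
Darcy's law rearranged: K = Q·L / (A·Δh) = 0.0002860 × 0.414 / (0.01039 × 0.515) = 0.02213 m/s = 1912 m/day.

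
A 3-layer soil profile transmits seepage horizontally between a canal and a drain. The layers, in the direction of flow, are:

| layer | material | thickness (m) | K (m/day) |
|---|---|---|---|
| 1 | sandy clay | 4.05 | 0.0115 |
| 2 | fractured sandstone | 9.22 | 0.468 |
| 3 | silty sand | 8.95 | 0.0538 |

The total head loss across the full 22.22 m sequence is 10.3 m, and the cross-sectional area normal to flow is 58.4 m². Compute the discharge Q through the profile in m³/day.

1.12

Flow is perpendicular to layering, so the layers act in series and the equivalent K is the thickness-weighted harmonic mean.
Total thickness L = 4.05 + 9.22 + 8.95 = 22.22 m.
Σ(b_i/K_i) = 4.05/0.0115 + 9.22/0.468 + 8.95/0.0538 = 538.2 d.
K_eq = L / Σ(b_i/K_i) = 22.22 / 538.2 = 0.04128 m/day.
Q = K_eq · A · (Δh/L) = 0.04128 × 58.4 × (10.3/22.22) = 1.118 m³/day.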